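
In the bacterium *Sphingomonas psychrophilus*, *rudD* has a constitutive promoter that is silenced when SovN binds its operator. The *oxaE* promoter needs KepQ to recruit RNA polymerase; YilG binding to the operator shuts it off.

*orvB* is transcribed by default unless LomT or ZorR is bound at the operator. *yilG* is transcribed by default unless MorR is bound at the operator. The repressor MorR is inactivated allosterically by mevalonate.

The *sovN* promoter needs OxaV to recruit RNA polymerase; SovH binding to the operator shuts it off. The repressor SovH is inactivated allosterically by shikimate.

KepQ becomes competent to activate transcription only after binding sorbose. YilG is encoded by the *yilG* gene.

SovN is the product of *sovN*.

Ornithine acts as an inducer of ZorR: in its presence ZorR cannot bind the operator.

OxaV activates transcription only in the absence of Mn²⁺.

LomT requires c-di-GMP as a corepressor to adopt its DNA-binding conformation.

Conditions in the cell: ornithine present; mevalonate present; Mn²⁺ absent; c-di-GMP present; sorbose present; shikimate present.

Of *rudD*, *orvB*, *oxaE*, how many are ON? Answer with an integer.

Mn²⁺ is absent, so OxaV is active.
Shikimate is present, so SovH is inactive.
No repressor is bound and OxaV is active, so *sovN* is transcribed.
So SovN is produced and active.
With repressor SovN bound, *rudD* is not transcribed.
→ *rudD* is OFF.
c-di-GMP is present, so LomT is active.
Ornithine is present, so ZorR is inactive.
With repressor LomT bound, *orvB* is not transcribed.
→ *orvB* is OFF.
Sorbose is present, so KepQ is active.
Mevalonate is present, so MorR is inactive.
With no repressor bound, *yilG* is transcribed.
So YilG is produced and active.
With repressor YilG bound, *oxaE* is not transcribed.
→ *oxaE* is OFF.
0 of the 3 genes are transcribed.

0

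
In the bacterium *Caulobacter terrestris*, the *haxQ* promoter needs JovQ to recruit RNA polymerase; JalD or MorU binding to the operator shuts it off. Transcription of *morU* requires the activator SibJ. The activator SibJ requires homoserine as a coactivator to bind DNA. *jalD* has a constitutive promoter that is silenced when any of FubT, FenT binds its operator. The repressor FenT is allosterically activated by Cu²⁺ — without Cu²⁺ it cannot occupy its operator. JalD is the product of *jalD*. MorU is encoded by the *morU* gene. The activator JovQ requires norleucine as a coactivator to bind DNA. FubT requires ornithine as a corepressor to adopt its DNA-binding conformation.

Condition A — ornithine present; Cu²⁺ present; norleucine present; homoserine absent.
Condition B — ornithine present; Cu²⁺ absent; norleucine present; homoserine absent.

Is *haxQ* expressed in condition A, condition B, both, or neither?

both

Condition A:
Ornithine is present, so FubT is active.
Cu²⁺ is present, so FenT is active.
With repressor FubT bound, *jalD* is not transcribed.
So JalD is not produced.
Norleucine is present, so JovQ is active.
Homoserine is absent, so SibJ is inactive.
Required activator SibJ is absent, so *morU* is not transcribed.
So MorU is not produced.
No repressor is bound and JovQ is active, so *haxQ* is transcribed.
→ *haxQ* is ON in A.
Condition B:
Ornithine is present, so FubT is active.
Cu²⁺ is absent, so FenT is inactive.
With repressor FubT bound, *jalD* is not transcribed.
So JalD is not produced.
Norleucine is present, so JovQ is active.
Homoserine is absent, so SibJ is inactive.
Required activator SibJ is absent, so *morU* is not transcribed.
So MorU is not produced.
No repressor is bound and JovQ is active, so *haxQ* is transcribed.
→ *haxQ* is ON in B.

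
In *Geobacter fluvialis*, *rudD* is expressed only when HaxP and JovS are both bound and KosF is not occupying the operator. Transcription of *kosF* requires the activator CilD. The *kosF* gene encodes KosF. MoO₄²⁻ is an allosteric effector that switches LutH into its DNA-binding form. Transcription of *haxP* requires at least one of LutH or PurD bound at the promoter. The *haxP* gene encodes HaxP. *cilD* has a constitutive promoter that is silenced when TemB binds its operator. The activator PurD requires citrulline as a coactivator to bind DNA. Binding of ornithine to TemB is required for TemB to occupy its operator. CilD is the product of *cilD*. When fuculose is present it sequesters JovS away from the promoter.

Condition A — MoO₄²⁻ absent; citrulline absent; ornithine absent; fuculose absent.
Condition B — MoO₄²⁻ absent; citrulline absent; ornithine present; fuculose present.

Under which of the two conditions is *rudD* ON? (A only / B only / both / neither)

Condition A:
MoO₄²⁻ is absent, so LutH is inactive.
Citrulline is absent, so PurD is inactive.
No activator is available at the *haxP* promoter, so *haxP* is not transcribed.
So HaxP is not produced.
Ornithine is absent, so TemB is inactive.
With no repressor bound, *cilD* is transcribed.
So CilD is produced and active.
No repressor is bound and CilD is active, so *kosF* is transcribed.
So KosF is produced and active.
Fuculose is absent, so JovS is active.
With repressor KosF bound, *rudD* is not transcribed.
→ *rudD* is OFF in A.
Condition B:
MoO₄²⁻ is absent, so LutH is inactive.
Citrulline is absent, so PurD is inactive.
No activator is available at the *haxP* promoter, so *haxP* is not transcribed.
So HaxP is not produced.
Ornithine is present, so TemB is active.
With repressor TemB bound, *cilD* is not transcribed.
So CilD is not produced.
Required activator CilD is absent, so *kosF* is not transcribed.
So KosF is not produced.
Fuculose is present, so JovS is inactive.
Required activator HaxP is absent, so *rudD* is not transcribed.
→ *rudD* is OFF in B.

neither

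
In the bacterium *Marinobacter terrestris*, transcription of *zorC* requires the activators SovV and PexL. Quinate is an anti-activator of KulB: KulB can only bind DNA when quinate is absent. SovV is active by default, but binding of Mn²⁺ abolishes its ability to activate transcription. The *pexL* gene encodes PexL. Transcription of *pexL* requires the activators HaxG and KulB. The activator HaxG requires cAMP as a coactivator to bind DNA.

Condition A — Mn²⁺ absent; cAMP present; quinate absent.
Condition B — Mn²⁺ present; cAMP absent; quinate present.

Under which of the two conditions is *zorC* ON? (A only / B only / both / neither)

A only

Condition A:
Mn²⁺ is absent, so SovV is active.
cAMP is present, so HaxG is active.
Quinate is absent, so KulB is active.
No repressor is bound and HaxG and KulB are active, so *pexL* is transcribed.
So PexL is produced and active.
No repressor is bound and SovV and PexL are active, so *zorC* is transcribed.
→ *zorC* is ON in A.
Condition B:
Mn²⁺ is present, so SovV is inactive.
cAMP is absent, so HaxG is inactive.
Quinate is present, so KulB is inactive.
Required activator HaxG is absent, so *pexL* is not transcribed.
So PexL is not produced.
Required activator SovV is absent, so *zorC* is not transcribed.
→ *zorC* is OFF in B.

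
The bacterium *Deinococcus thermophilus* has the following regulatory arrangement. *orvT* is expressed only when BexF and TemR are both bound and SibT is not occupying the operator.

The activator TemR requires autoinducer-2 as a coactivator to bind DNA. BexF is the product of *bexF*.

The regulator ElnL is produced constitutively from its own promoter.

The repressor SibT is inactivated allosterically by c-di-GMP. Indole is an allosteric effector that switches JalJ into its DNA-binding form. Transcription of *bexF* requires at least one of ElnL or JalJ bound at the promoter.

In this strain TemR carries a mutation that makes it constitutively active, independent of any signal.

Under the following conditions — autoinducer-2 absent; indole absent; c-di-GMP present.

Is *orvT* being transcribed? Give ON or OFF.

ElnL is produced constitutively and is active.
Indole is absent, so JalJ is inactive.
Activator ElnL is present, so *bexF* is transcribed.
So BexF is produced and active.
c-di-GMP is present, so SibT is inactive.
TemR is constitutively active in this strain.
No repressor is bound and BexF and TemR are active, so *orvT* is transcribed.

ON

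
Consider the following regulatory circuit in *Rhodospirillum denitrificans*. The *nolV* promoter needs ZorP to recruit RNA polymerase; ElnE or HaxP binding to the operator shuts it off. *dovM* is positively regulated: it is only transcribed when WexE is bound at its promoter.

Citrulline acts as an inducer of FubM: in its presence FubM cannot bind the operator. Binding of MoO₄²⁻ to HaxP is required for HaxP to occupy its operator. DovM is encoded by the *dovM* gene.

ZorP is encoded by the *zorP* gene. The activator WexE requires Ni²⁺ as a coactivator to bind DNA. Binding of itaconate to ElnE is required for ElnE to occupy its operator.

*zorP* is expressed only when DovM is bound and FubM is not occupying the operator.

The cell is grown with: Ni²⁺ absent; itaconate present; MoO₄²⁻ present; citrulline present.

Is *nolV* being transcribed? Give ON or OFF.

OFF

Itaconate is present, so ElnE is active.
MoO₄²⁻ is present, so HaxP is active.
Ni²⁺ is absent, so WexE is inactive.
Required activator WexE is absent, so *dovM* is not transcribed.
So DovM is not produced.
Citrulline is present, so FubM is inactive.
Required activator DovM is absent, so *zorP* is not transcribed.
So ZorP is not produced.
With repressor ElnE bound, *nolV* is not transcribed.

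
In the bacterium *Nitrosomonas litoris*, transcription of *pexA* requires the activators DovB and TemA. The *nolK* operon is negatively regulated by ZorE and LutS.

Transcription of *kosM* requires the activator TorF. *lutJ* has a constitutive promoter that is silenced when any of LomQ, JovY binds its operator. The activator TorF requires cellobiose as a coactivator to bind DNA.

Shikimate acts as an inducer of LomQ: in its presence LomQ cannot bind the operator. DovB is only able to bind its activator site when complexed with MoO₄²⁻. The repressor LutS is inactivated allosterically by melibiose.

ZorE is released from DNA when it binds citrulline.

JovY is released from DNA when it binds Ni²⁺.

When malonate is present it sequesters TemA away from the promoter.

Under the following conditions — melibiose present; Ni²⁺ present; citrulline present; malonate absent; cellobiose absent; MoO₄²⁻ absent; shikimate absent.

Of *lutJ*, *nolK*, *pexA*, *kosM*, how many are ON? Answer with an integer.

Shikimate is absent, so LomQ is active.
Ni²⁺ is present, so JovY is inactive.
With repressor LomQ bound, *lutJ* is not transcribed.
→ *lutJ* is OFF.
Citrulline is present, so ZorE is inactive.
Melibiose is present, so LutS is inactive.
With no repressor bound, *nolK* is transcribed.
→ *nolK* is ON.
MoO₄²⁻ is absent, so DovB is inactive.
Malonate is absent, so TemA is active.
Required activator DovB is absent, so *pexA* is not transcribed.
→ *pexA* is OFF.
Cellobiose is absent, so TorF is inactive.
Required activator TorF is absent, so *kosM* is not transcribed.
→ *kosM* is OFF.
1 of the 4 genes is transcribed.

1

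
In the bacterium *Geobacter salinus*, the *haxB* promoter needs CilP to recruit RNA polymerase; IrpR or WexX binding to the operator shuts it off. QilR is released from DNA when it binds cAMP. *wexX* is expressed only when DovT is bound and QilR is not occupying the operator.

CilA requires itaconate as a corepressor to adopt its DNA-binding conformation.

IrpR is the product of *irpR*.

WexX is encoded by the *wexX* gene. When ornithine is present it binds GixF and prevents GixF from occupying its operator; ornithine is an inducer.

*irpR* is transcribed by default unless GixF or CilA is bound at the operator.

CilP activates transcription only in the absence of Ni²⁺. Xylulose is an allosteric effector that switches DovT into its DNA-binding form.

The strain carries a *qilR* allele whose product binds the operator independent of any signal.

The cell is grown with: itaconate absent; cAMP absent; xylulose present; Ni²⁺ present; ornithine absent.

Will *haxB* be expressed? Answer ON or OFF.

Ornithine is absent, so GixF is active.
Itaconate is absent, so CilA is inactive.
With repressor GixF bound, *irpR* is not transcribed.
So IrpR is not produced.
QilR is constitutively active in this strain.
Xylulose is present, so DovT is active.
With repressor QilR bound, *wexX* is not transcribed.
So WexX is not produced.
Ni²⁺ is present, so CilP is inactive.
Required activator CilP is absent, so *haxB* is not transcribed.

OFF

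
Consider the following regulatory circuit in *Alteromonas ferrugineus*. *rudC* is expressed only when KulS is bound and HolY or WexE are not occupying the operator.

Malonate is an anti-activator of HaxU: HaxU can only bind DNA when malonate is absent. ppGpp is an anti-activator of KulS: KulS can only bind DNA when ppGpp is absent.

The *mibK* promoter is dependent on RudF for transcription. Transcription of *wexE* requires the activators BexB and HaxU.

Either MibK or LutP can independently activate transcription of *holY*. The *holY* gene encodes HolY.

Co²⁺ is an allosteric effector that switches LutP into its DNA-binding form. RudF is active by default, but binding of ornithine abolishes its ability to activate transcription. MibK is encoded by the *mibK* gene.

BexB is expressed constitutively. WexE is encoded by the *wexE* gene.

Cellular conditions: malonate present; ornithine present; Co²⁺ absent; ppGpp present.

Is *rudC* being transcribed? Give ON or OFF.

OFF

Ornithine is present, so RudF is inactive.
Required activator RudF is absent, so *mibK* is not transcribed.
So MibK is not produced.
Co²⁺ is absent, so LutP is inactive.
No activator is available at the *holY* promoter, so *holY* is not transcribed.
So HolY is not produced.
BexB is produced constitutively and is active.
Malonate is present, so HaxU is inactive.
Required activator HaxU is absent, so *wexE* is not transcribed.
So WexE is not produced.
ppGpp is present, so KulS is inactive.
Required activator KulS is absent, so *rudC* is not transcribed.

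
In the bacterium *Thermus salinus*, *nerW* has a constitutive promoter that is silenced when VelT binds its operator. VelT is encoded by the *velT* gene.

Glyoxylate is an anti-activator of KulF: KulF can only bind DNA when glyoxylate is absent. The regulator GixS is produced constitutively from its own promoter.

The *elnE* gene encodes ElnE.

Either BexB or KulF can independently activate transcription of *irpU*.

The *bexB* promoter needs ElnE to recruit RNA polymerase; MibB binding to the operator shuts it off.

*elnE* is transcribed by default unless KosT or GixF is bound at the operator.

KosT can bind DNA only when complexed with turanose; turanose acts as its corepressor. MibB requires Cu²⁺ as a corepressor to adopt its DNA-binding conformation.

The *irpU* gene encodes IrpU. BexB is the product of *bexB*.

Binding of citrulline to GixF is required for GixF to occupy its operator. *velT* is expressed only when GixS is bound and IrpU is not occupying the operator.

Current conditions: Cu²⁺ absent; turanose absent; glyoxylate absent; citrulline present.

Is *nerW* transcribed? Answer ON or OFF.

ON

Turanose is absent, so KosT is inactive.
Citrulline is present, so GixF is active.
With repressor GixF bound, *elnE* is not transcribed.
So ElnE is not produced.
Cu²⁺ is absent, so MibB is inactive.
Required activator ElnE is absent, so *bexB* is not transcribed.
So BexB is not produced.
Glyoxylate is absent, so KulF is active.
Activator KulF is present, so *irpU* is transcribed.
So IrpU is produced and active.
GixS is produced constitutively and is active.
With repressor IrpU bound, *velT* is not transcribed.
So VelT is not produced.
With no repressor bound, *nerW* is transcribed.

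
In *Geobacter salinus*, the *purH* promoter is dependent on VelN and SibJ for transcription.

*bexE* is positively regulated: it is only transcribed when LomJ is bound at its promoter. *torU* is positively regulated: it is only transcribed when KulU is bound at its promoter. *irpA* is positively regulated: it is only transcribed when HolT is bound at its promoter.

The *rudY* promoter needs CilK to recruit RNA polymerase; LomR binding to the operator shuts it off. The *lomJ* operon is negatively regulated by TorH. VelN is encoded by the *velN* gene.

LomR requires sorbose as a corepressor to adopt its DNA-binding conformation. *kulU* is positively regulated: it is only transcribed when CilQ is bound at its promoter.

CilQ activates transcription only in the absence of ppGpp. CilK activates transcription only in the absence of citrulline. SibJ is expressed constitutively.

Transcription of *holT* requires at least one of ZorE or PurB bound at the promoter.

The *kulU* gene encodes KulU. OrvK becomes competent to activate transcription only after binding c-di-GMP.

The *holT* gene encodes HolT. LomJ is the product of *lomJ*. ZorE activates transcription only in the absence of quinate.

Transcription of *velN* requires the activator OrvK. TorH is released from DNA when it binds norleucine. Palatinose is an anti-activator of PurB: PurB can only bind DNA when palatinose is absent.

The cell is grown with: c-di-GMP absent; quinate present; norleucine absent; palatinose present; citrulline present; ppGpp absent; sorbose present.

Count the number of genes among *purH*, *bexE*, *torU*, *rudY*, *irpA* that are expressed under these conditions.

c-di-GMP is absent, so OrvK is inactive.
Required activator OrvK is absent, so *velN* is not transcribed.
So VelN is not produced.
SibJ is produced constitutively and is active.
Required activator VelN is absent, so *purH* is not transcribed.
→ *purH* is OFF.
Norleucine is absent, so TorH is active.
With repressor TorH bound, *lomJ* is not transcribed.
So LomJ is not produced.
Required activator LomJ is absent, so *bexE* is not transcribed.
→ *bexE* is OFF.
ppGpp is absent, so CilQ is active.
No repressor is bound and CilQ is active, so *kulU* is transcribed.
So KulU is produced and active.
No repressor is bound and KulU is active, so *torU* is transcribed.
→ *torU* is ON.
Sorbose is present, so LomR is active.
Citrulline is present, so CilK is inactive.
With repressor LomR bound, *rudY* is not transcribed.
→ *rudY* is OFF.
Quinate is present, so ZorE is inactive.
Palatinose is present, so PurB is inactive.
No activator is available at the *holT* promoter, so *holT* is not transcribed.
So HolT is not produced.
Required activator HolT is absent, so *irpA* is not transcribed.
→ *irpA* is OFF.
1 of the 5 genes is transcribed.

1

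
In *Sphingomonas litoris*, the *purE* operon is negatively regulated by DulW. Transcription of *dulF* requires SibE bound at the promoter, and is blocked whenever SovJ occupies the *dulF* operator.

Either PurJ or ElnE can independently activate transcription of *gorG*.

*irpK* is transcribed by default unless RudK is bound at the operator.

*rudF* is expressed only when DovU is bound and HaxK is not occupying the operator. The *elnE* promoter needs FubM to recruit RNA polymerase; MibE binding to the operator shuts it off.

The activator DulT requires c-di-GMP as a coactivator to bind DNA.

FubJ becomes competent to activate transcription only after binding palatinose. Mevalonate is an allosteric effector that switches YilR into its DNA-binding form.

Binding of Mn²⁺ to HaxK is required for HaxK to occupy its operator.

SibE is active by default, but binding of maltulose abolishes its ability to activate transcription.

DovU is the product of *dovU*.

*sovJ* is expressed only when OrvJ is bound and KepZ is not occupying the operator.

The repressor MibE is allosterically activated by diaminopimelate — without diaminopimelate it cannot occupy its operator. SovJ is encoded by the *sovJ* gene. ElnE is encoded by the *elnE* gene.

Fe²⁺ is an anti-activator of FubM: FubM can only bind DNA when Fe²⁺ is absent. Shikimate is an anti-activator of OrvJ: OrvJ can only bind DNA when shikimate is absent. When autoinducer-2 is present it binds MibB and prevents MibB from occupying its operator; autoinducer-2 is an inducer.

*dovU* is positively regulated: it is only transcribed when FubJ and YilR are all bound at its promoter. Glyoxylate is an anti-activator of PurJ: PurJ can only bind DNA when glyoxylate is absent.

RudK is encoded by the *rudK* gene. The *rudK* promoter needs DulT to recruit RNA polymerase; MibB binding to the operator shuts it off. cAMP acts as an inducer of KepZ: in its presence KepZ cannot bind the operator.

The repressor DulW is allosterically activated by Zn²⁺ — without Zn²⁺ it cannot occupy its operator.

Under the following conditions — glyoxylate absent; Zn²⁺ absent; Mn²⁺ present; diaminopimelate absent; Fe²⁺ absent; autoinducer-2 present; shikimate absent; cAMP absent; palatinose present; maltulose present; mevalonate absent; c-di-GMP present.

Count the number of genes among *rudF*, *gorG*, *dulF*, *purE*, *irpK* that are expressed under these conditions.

2

Palatinose is present, so FubJ is active.
Mevalonate is absent, so YilR is inactive.
Required activator YilR is absent, so *dovU* is not transcribed.
So DovU is not produced.
Mn²⁺ is present, so HaxK is active.
With repressor HaxK bound, *rudF* is not transcribed.
→ *rudF* is OFF.
Glyoxylate is absent, so PurJ is active.
Fe²⁺ is absent, so FubM is active.
Diaminopimelate is absent, so MibE is inactive.
No repressor is bound and FubM is active, so *elnE* is transcribed.
So ElnE is produced and active.
Activator PurJ is present, so *gorG* is transcribed.
→ *gorG* is ON.
Shikimate is absent, so OrvJ is active.
cAMP is absent, so KepZ is active.
With repressor KepZ bound, *sovJ* is not transcribed.
So SovJ is not produced.
Maltulose is present, so SibE is inactive.
Required activator SibE is absent, so *dulF* is not transcribed.
→ *dulF* is OFF.
Zn²⁺ is absent, so DulW is inactive.
With no repressor bound, *purE* is transcribed.
→ *purE* is ON.
c-di-GMP is present, so DulT is active.
Autoinducer-2 is present, so MibB is inactive.
No repressor is bound and DulT is active, so *rudK* is transcribed.
So RudK is produced and active.
With repressor RudK bound, *irpK* is not transcribed.
→ *irpK* is OFF.
2 of the 5 genes are transcribed.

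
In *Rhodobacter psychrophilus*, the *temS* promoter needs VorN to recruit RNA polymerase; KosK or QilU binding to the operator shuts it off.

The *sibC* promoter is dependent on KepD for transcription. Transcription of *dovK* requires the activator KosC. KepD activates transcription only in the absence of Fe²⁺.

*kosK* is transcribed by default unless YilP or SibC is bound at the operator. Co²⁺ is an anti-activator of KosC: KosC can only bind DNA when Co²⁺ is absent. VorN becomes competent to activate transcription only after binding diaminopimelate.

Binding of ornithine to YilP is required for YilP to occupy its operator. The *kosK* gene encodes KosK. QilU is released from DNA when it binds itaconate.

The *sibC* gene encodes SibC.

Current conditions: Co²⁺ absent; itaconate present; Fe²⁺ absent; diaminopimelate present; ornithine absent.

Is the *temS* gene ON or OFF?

ON

Diaminopimelate is present, so VorN is active.
Ornithine is absent, so YilP is inactive.
Fe²⁺ is absent, so KepD is active.
No repressor is bound and KepD is active, so *sibC* is transcribed.
So SibC is produced and active.
With repressor SibC bound, *kosK* is not transcribed.
So KosK is not produced.
Itaconate is present, so QilU is inactive.
No repressor is bound and VorN is active, so *temS* is transcribed.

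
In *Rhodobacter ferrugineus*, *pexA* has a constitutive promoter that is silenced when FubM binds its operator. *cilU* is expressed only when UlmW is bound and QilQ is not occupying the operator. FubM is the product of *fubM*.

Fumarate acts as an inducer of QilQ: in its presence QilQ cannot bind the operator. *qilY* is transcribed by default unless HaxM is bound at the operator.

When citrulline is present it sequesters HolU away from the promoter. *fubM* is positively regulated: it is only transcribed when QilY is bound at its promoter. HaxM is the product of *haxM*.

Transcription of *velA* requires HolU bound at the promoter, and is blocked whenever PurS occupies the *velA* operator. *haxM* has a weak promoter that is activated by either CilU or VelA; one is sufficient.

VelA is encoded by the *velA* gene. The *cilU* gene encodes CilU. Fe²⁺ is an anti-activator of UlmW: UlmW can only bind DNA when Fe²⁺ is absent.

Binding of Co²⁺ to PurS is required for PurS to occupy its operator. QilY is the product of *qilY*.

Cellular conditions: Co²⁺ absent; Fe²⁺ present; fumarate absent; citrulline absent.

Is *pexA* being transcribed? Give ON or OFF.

Fe²⁺ is present, so UlmW is inactive.
Fumarate is absent, so QilQ is active.
With repressor QilQ bound, *cilU* is not transcribed.
So CilU is not produced.
Citrulline is absent, so HolU is active.
Co²⁺ is absent, so PurS is inactive.
No repressor is bound and HolU is active, so *velA* is transcribed.
So VelA is produced and active.
Activator VelA is present, so *haxM* is transcribed.
So HaxM is produced and active.
With repressor HaxM bound, *qilY* is not transcribed.
So QilY is not produced.
Required activator QilY is absent, so *fubM* is not transcribed.
So FubM is not produced.
With no repressor bound, *pexA* is transcribed.

ON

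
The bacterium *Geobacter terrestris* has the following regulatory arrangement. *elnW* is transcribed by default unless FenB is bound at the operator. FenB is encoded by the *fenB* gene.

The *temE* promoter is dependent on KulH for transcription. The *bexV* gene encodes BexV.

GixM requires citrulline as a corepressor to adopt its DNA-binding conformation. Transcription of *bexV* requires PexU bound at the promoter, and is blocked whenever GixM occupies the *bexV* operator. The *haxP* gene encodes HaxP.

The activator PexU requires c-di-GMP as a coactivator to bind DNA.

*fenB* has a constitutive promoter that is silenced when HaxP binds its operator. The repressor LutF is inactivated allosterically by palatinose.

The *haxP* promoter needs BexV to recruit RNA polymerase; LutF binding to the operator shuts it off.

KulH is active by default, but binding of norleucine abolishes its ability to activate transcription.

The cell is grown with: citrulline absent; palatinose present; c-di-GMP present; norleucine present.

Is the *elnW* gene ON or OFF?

Citrulline is absent, so GixM is inactive.
c-di-GMP is present, so PexU is active.
No repressor is bound and PexU is active, so *bexV* is transcribed.
So BexV is produced and active.
Palatinose is present, so LutF is inactive.
No repressor is bound and BexV is active, so *haxP* is transcribed.
So HaxP is produced and active.
With repressor HaxP bound, *fenB* is not transcribed.
So FenB is not produced.
With no repressor bound, *elnW* is transcribed.

ON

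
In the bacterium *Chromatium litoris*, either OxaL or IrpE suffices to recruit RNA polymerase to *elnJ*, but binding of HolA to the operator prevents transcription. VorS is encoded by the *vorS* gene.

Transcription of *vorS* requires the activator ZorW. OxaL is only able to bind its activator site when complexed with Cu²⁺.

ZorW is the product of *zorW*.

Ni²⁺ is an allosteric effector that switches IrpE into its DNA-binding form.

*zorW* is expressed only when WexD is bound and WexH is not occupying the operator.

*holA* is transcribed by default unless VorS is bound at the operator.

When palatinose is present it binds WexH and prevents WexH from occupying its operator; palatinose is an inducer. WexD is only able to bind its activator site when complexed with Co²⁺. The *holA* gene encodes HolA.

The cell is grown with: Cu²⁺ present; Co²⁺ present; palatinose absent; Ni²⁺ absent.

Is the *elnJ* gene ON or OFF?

Co²⁺ is present, so WexD is active.
Palatinose is absent, so WexH is active.
With repressor WexH bound, *zorW* is not transcribed.
So ZorW is not produced.
Required activator ZorW is absent, so *vorS* is not transcribed.
So VorS is not produced.
With no repressor bound, *holA* is transcribed.
So HolA is produced and active.
Cu²⁺ is present, so OxaL is active.
Ni²⁺ is absent, so IrpE is inactive.
With repressor HolA bound, *elnJ* is not transcribed.

OFF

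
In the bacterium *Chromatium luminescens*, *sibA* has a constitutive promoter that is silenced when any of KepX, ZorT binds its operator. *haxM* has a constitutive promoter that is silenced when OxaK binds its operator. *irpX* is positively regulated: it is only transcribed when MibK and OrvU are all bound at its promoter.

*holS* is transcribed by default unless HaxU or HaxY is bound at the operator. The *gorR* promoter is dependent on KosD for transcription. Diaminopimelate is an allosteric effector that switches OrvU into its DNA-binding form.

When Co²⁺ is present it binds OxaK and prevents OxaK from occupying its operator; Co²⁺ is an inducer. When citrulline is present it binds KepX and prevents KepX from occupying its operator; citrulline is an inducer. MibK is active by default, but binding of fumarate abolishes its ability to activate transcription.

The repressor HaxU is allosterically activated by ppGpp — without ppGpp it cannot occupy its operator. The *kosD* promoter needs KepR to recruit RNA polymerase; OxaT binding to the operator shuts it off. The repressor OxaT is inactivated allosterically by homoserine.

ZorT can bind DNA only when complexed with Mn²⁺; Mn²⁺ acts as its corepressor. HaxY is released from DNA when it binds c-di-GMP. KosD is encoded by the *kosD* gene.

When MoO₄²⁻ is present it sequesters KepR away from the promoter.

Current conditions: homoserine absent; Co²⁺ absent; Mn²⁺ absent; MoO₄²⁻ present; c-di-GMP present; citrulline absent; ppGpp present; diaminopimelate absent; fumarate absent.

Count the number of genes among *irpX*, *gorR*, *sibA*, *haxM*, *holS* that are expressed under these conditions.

0

Fumarate is absent, so MibK is active.
Diaminopimelate is absent, so OrvU is inactive.
Required activator OrvU is absent, so *irpX* is not transcribed.
→ *irpX* is OFF.
MoO₄²⁻ is present, so KepR is inactive.
Homoserine is absent, so OxaT is active.
With repressor OxaT bound, *kosD* is not transcribed.
So KosD is not produced.
Required activator KosD is absent, so *gorR* is not transcribed.
→ *gorR* is OFF.
Citrulline is absent, so KepX is active.
Mn²⁺ is absent, so ZorT is inactive.
With repressor KepX bound, *sibA* is not transcribed.
→ *sibA* is OFF.
Co²⁺ is absent, so OxaK is active.
With repressor OxaK bound, *haxM* is not transcribed.
→ *haxM* is OFF.
ppGpp is present, so HaxU is active.
c-di-GMP is present, so HaxY is inactive.
With repressor HaxU bound, *holS* is not transcribed.
→ *holS* is OFF.
0 of the 5 genes are transcribed.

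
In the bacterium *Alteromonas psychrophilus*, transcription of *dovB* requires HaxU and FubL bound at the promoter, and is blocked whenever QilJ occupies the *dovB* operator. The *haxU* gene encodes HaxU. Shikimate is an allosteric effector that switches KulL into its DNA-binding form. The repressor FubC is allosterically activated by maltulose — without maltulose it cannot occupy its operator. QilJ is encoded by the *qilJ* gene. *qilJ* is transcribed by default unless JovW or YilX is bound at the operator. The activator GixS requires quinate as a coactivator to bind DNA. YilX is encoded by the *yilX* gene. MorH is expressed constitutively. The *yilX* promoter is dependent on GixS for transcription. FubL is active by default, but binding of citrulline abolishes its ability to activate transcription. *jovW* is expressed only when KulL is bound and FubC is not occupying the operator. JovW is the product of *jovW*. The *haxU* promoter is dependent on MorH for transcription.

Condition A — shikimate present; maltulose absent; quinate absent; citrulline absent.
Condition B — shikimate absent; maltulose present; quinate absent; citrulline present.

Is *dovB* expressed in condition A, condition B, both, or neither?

A only

Condition A:
Shikimate is present, so KulL is active.
Maltulose is absent, so FubC is inactive.
No repressor is bound and KulL is active, so *jovW* is transcribed.
So JovW is produced and active.
Quinate is absent, so GixS is inactive.
Required activator GixS is absent, so *yilX* is not transcribed.
So YilX is not produced.
With repressor JovW bound, *qilJ* is not transcribed.
So QilJ is not produced.
MorH is produced constitutively and is active.
No repressor is bound and MorH is active, so *haxU* is transcribed.
So HaxU is produced and active.
Citrulline is absent, so FubL is active.
No repressor is bound and HaxU and FubL are active, so *dovB* is transcribed.
→ *dovB* is ON in A.
Condition B:
Shikimate is absent, so KulL is inactive.
Maltulose is present, so FubC is active.
With repressor FubC bound, *jovW* is not transcribed.
So JovW is not produced.
Quinate is absent, so GixS is inactive.
Required activator GixS is absent, so *yilX* is not transcribed.
So YilX is not produced.
With no repressor bound, *qilJ* is transcribed.
So QilJ is produced and active.
MorH is produced constitutively and is active.
No repressor is bound and MorH is active, so *haxU* is transcribed.
So HaxU is produced and active.
Citrulline is present, so FubL is inactive.
With repressor QilJ bound, *dovB* is not transcribed.
→ *dovB* is OFF in B.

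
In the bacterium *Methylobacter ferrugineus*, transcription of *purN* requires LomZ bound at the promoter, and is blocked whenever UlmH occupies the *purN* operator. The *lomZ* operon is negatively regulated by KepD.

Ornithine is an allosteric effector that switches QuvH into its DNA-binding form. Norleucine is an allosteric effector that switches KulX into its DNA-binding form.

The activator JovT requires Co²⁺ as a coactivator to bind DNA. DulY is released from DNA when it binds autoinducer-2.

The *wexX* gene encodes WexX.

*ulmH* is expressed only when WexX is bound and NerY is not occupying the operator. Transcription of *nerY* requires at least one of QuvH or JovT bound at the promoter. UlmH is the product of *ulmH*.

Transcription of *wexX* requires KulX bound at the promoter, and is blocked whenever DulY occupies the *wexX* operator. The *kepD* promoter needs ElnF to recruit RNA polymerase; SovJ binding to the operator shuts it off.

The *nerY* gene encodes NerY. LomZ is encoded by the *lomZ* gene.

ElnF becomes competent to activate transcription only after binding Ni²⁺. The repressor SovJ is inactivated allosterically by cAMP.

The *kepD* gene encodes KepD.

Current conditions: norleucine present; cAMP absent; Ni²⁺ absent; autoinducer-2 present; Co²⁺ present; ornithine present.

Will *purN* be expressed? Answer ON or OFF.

ON

Ni²⁺ is absent, so ElnF is inactive.
cAMP is absent, so SovJ is active.
With repressor SovJ bound, *kepD* is not transcribed.
So KepD is not produced.
With no repressor bound, *lomZ* is transcribed.
So LomZ is produced and active.
Autoinducer-2 is present, so DulY is inactive.
Norleucine is present, so KulX is active.
No repressor is bound and KulX is active, so *wexX* is transcribed.
So WexX is produced and active.
Ornithine is present, so QuvH is active.
Co²⁺ is present, so JovT is active.
Activator QuvH is present, so *nerY* is transcribed.
So NerY is produced and active.
With repressor NerY bound, *ulmH* is not transcribed.
So UlmH is not produced.
No repressor is bound and LomZ is active, so *purN* is transcribed.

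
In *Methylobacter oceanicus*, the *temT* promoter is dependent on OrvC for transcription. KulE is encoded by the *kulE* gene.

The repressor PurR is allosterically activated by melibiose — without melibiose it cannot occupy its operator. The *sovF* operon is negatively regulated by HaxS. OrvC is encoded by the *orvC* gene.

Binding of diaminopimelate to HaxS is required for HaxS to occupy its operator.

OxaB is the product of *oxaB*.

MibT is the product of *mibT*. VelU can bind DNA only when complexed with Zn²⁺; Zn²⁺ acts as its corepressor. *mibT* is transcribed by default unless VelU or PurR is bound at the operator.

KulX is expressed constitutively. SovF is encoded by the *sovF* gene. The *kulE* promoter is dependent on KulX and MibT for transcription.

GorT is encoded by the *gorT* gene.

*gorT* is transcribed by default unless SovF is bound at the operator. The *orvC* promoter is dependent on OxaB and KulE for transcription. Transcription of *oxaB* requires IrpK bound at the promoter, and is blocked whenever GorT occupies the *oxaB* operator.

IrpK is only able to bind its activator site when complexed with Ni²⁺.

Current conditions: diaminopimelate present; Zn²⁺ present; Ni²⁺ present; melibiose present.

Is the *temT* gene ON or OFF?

Diaminopimelate is present, so HaxS is active.
With repressor HaxS bound, *sovF* is not transcribed.
So SovF is not produced.
With no repressor bound, *gorT* is transcribed.
So GorT is produced and active.
Ni²⁺ is present, so IrpK is active.
With repressor GorT bound, *oxaB* is not transcribed.
So OxaB is not produced.
KulX is produced constitutively and is active.
Zn²⁺ is present, so VelU is active.
Melibiose is present, so PurR is active.
With repressor VelU bound, *mibT* is not transcribed.
So MibT is not produced.
Required activator MibT is absent, so *kulE* is not transcribed.
So KulE is not produced.
Required activator OxaB is absent, so *orvC* is not transcribed.
So OrvC is not produced.
Required activator OrvC is absent, so *temT* is not transcribed.

OFF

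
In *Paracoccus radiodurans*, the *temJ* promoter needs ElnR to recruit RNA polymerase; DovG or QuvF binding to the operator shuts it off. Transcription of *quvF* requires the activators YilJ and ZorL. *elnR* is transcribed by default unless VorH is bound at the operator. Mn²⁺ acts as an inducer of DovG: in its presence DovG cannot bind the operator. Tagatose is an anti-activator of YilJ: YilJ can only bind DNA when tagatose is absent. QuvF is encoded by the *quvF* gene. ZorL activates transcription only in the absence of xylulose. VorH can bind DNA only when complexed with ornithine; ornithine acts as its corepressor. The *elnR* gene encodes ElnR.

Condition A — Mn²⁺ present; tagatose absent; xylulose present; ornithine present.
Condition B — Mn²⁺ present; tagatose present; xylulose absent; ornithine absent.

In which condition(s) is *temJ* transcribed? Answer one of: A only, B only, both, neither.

Condition A:
Mn²⁺ is present, so DovG is inactive.
Tagatose is absent, so YilJ is active.
Xylulose is present, so ZorL is inactive.
Required activator ZorL is absent, so *quvF* is not transcribed.
So QuvF is not produced.
Ornithine is present, so VorH is active.
With repressor VorH bound, *elnR* is not transcribed.
So ElnR is not produced.
Required activator ElnR is absent, so *temJ* is not transcribed.
→ *temJ* is OFF in A.
Condition B:
Mn²⁺ is present, so DovG is inactive.
Tagatose is present, so YilJ is inactive.
Xylulose is absent, so ZorL is active.
Required activator YilJ is absent, so *quvF* is not transcribed.
So QuvF is not produced.
Ornithine is absent, so VorH is inactive.
With no repressor bound, *elnR* is transcribed.
So ElnR is produced and active.
No repressor is bound and ElnR is active, so *temJ* is transcribed.
→ *temJ* is ON in B.

B only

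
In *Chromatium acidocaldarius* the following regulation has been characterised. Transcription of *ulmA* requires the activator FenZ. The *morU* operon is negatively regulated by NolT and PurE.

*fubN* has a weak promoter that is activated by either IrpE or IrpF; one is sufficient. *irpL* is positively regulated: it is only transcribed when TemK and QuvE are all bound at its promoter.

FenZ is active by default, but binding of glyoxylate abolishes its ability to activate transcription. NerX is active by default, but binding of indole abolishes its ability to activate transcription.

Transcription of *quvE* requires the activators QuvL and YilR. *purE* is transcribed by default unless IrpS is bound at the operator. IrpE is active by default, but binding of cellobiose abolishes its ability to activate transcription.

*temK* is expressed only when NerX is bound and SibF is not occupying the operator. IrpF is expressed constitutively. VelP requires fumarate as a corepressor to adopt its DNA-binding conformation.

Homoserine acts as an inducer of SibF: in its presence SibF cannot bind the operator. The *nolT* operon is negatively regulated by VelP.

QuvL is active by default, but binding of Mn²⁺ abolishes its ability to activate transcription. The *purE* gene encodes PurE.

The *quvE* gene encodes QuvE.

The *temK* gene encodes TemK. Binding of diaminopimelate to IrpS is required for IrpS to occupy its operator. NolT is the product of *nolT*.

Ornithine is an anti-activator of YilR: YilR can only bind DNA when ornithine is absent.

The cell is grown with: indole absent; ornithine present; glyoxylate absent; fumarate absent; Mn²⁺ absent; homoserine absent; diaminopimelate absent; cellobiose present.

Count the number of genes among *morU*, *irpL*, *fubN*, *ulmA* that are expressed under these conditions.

2

Fumarate is absent, so VelP is inactive.
With no repressor bound, *nolT* is transcribed.
So NolT is produced and active.
Diaminopimelate is absent, so IrpS is inactive.
With no repressor bound, *purE* is transcribed.
So PurE is produced and active.
With repressor NolT bound, *morU* is not transcribed.
→ *morU* is OFF.
Homoserine is absent, so SibF is active.
Indole is absent, so NerX is active.
With repressor SibF bound, *temK* is not transcribed.
So TemK is not produced.
Mn²⁺ is absent, so QuvL is active.
Ornithine is present, so YilR is inactive.
Required activator YilR is absent, so *quvE* is not transcribed.
So QuvE is not produced.
Required activator TemK is absent, so *irpL* is not transcribed.
→ *irpL* is OFF.
Cellobiose is present, so IrpE is inactive.
IrpF is produced constitutively and is active.
Activator IrpF is present, so *fubN* is transcribed.
→ *fubN* is ON.
Glyoxylate is absent, so FenZ is active.
No repressor is bound and FenZ is active, so *ulmA* is transcribed.
→ *ulmA* is ON.
2 of the 4 genes are transcribed.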